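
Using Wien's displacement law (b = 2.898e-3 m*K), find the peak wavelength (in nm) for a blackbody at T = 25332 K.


lam_max = b / T = 2.898e-3 / 25332 = 1.144e-07 m = 114.4008 nm

114.4008 nm


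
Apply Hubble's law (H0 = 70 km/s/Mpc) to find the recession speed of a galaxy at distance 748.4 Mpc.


v = H0 * d = 70 * 748.4 = 52388.0

52388.0 km/s


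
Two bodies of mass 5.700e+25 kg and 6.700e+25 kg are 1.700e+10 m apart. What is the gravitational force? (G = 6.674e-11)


F = G*m1*m2/r^2 = 6.674e-11 * 5.700e+25 * 6.700e+25 / (1.700e+10)^2 = 6.674e-11 * 3.819e+51 / 2.890e+20 = 8.819e+20

8.819e+20 N


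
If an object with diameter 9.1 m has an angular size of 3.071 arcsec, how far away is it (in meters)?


D = size / theta_rad, theta_rad = 3.071 * pi/(180*3600) = 1.489e-05, D = 611204.7336

611204.7336 m


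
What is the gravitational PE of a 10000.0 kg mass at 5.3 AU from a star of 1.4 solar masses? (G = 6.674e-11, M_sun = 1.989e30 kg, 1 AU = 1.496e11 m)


M = 1.4 * 1.989e30 kg = 2.7846e+30 kg; r = 5.3 AU * 1.496e11 m/AU = 7.9288e+11 m. U = -GM*m/r = -(6.674e-11 * 2.7846e+30 * 10000.0) / 7.9288e+11 = -2.344e+12

-2.344e+12 J


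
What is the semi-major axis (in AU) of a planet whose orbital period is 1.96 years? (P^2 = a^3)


a = P^(2/3) = 1.96^(2/3) = 1.5662

1.5662 AU


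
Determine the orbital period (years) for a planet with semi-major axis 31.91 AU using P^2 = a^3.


P = a^(3/2) = 31.91^1.5 = 180.2562

180.2562 years


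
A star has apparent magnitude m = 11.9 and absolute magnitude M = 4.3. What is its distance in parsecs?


d = 10^((m - M + 5)/5) = 10^((11.9 - 4.3 + 5)/5) = 331.1311

331.1311 pc


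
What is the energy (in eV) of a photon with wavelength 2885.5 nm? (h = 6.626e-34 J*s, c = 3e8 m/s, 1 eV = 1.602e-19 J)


E = hc/lambda = 6.626e-34 * 3e8 / 2.886e-06 = 6.889e-20 J = 0.43 eV

0.43 eV


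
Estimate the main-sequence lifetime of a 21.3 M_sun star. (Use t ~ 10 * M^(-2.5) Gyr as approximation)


t = 10 * M^(-2.5) = 10 * 21.3^(-2.5) = 0.0048

0.0048 Gyr


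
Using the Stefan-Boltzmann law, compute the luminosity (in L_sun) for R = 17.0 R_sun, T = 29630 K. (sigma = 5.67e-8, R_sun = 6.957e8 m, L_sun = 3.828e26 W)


R = 17.0 * 6.957e8 m = 1.18269e+10 m. L = 4*pi*R^2*sigma*T^4 = 4*pi*(1.18269e+10)^2 * 5.67e-8 * 29630^4 = 7.681771389e+31 W. L/L_sun = 7.681771389e+31 / 3.828e26 = 200673.2338

200673.2338 L_sun


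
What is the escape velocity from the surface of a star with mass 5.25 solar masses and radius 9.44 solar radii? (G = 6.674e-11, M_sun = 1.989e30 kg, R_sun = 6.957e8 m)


M = 5.25 * 1.989e30 kg = 1.044225e+31 kg; R = 9.44 * 6.957e8 m = 6.567408e+09 m. v_esc = sqrt(2GM/R) = sqrt(2 * 6.674e-11 * 1.044225e+31 / 6.567408e+09) = 460689.3191

460689.3191 m/s


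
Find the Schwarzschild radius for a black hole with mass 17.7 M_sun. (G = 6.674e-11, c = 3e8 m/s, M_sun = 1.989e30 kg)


M = 17.7 * 1.989e30 kg = 3.52053e+31 kg. rs = 2GM/c^2 = 2 * 6.674e-11 * 3.52053e+31 / (3e8)^2 = 52213.3716

52213.3716 m


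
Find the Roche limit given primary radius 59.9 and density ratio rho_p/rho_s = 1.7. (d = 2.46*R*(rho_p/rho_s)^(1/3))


d_Roche = 2.46 * 59.9 * 1.7^(1/3) = 175.8645

175.8645


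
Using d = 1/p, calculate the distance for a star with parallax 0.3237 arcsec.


d = 1/p = 1/0.3237 = 3.0893

3.0893 pc


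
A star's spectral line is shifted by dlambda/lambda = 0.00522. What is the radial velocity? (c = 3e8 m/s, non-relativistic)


v = (dlambda/lambda) * c = 0.00522 * 3e8 = 1.566e+06

1.566e+06 m/s


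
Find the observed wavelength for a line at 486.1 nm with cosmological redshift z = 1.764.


lam_obs = lam_emit * (1 + z) = 486.1 * (1 + 1.764) = 1343.5804

1343.5804 nm


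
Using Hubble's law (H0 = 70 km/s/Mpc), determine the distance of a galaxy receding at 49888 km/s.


d = v / H0 = 49888 / 70 = 712.6857

712.6857 Mpc


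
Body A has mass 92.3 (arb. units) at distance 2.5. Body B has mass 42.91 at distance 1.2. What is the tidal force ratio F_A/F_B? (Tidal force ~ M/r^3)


Ratio = (M1/r1^3) / (M2/r2^3) = (92.3/2.5^3) / (42.91/1.2^3) = 0.2379

0.2379


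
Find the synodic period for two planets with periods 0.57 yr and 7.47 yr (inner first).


1/P_syn = |1/P1 - 1/P2| = |1/0.57 - 1/7.47| => P_syn = 0.6171

0.6171 years


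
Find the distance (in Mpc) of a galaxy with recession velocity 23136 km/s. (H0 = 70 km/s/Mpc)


d = v / H0 = 23136 / 70 = 330.5143

330.5143 Mpc


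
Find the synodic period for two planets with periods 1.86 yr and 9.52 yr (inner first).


1/P_syn = |1/P1 - 1/P2| = |1/1.86 - 1/9.52| => P_syn = 2.3116

2.3116 years


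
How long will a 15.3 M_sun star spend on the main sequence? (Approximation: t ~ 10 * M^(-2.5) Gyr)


t = 10 * M^(-2.5) = 10 * 15.3^(-2.5) = 0.0109

0.0109 Gyr


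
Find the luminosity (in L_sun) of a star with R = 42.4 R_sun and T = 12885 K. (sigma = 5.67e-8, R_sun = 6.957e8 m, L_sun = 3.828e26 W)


R = 42.4 * 6.957e8 m = 2.949768e+10 m. L = 4*pi*R^2*sigma*T^4 = 4*pi*(2.949768e+10)^2 * 5.67e-8 * 12885^4 = 1.70885941e+31 W. L/L_sun = 1.70885941e+31 / 3.828e26 = 44641.0504

44641.0504 L_sun


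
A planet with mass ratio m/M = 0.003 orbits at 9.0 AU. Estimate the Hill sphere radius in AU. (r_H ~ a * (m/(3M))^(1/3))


r_H = a * (m/3M)^(1/3) = 9.0 * (0.003/3)^(1/3) = 0.9

0.9 AU


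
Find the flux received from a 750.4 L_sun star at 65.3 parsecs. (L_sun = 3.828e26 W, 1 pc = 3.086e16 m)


F = L / (4*pi*d^2) = 2.873e+29 / (4*pi*(2.015e+18)^2) = 5.629e-09

5.629e-09 W/m^2


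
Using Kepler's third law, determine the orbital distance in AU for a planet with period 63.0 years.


a = P^(2/3) = 63.0^(2/3) = 15.8329

15.8329 AU


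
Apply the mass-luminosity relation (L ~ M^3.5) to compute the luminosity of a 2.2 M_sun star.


L/L_sun = (M/M_sun)^3.5 = 2.2^3.5 = 15.7935

15.7935 L_sun


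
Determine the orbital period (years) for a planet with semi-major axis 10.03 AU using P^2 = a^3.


P = a^(3/2) = 10.03^1.5 = 31.7652

31.7652 years


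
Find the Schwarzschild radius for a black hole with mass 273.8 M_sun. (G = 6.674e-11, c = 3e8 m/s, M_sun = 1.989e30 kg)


M = 273.8 * 1.989e30 kg = 5.445882e+32 kg. rs = 2GM/c^2 = 2 * 6.674e-11 * 5.445882e+32 / (3e8)^2 = 807684.8104

807684.8104 m


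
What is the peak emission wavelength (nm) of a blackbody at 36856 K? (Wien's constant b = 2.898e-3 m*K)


lam_max = b / T = 2.898e-3 / 36856 = 7.863e-08 m = 78.6303 nm

78.6303 nm


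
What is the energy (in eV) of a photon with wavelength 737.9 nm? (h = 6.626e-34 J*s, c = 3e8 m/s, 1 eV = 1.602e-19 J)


E = hc/lambda = 6.626e-34 * 3e8 / 7.379e-07 = 2.694e-19 J = 1.6816 eV

1.6816 eV


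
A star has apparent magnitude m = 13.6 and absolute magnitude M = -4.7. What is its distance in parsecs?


d = 10^((m - M + 5)/5) = 10^((13.6 - -4.7 + 5)/5) = 45708.819

45708.819 pc


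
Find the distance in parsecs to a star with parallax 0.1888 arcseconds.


d = 1/p = 1/0.1888 = 5.2966

5.2966 pc


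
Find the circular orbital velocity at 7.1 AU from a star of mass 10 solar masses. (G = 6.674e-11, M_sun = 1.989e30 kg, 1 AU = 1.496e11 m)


v = sqrt(GM/r) = sqrt(6.674e-11 * 1.989e+31 / 1.062e+12) = 35352.1248

35352.1248 m/s


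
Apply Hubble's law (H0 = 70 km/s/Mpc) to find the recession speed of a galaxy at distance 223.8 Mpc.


v = H0 * d = 70 * 223.8 = 15666.0

15666.0 km/s


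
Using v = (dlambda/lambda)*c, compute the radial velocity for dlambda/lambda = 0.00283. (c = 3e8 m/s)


v = (dlambda/lambda) * c = 0.00283 * 3e8 = 849000.0

849000.0 m/s


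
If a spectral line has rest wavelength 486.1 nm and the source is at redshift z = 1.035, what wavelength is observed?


lam_obs = lam_emit * (1 + z) = 486.1 * (1 + 1.035) = 989.2135

989.2135 nm


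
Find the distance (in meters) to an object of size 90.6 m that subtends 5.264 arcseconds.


D = size / theta_rad, theta_rad = 5.264 * pi/(180*3600) = 2.552e-05, D = 3.550e+06

3.550e+06 m


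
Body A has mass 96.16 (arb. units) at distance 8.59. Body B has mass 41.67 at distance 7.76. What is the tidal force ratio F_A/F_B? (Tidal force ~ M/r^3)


Ratio = (M1/r1^3) / (M2/r2^3) = (96.16/8.59^3) / (41.67/7.76^3) = 1.7013

1.7013


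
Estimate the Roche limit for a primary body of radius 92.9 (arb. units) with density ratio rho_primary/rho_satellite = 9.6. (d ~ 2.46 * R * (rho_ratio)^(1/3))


d_Roche = 2.46 * 92.9 * 9.6^(1/3) = 485.7072

485.7072


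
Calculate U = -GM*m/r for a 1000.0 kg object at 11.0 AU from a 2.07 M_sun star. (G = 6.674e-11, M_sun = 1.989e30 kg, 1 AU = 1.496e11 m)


M = 2.07 * 1.989e30 kg = 4.11723e+30 kg; r = 11.0 AU * 1.496e11 m/AU = 1.6456e+12 m. U = -GM*m/r = -(6.674e-11 * 4.11723e+30 * 1000.0) / 1.6456e+12 = -1.670e+11

-1.670e+11 J


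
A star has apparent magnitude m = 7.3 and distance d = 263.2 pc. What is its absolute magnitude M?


M = m - 5*log10(d) + 5 = 7.3 - 5*log10(263.2) + 5 = 0.1986

0.1986


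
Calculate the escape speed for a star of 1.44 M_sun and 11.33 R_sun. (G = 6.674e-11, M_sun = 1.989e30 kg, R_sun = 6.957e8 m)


M = 1.44 * 1.989e30 kg = 2.86416e+30 kg; R = 11.33 * 6.957e8 m = 7.882281e+09 m. v_esc = sqrt(2GM/R) = sqrt(2 * 6.674e-11 * 2.86416e+30 / 7.882281e+09) = 220232.1811

220232.1811 m/s


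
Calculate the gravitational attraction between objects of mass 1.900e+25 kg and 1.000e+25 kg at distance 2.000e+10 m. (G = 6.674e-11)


F = G*m1*m2/r^2 = 6.674e-11 * 1.900e+25 * 1.000e+25 / (2.000e+10)^2 = 6.674e-11 * 1.900e+50 / 4.000e+20 = 3.170e+19

3.170e+19 N


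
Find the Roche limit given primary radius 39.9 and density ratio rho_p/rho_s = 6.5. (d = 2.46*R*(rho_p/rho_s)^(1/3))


d_Roche = 2.46 * 39.9 * 6.5^(1/3) = 183.1805

183.1805


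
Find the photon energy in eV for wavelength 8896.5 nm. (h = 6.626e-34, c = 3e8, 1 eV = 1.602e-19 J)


E = hc/lambda = 6.626e-34 * 3e8 / 8.897e-06 = 2.234e-20 J = 0.1395 eV

0.1395 eV


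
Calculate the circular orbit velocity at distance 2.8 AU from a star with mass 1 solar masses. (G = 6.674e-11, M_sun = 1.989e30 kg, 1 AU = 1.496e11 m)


v = sqrt(GM/r) = sqrt(6.674e-11 * 1.989e+30 / 4.189e+11) = 17801.8723

17801.8723 m/s


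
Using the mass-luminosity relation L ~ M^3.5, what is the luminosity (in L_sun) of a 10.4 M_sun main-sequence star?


L/L_sun = (M/M_sun)^3.5 = 10.4^3.5 = 3627.5774

3627.5774 L_sun


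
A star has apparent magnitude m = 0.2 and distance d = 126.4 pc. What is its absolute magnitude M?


M = m - 5*log10(d) + 5 = 0.2 - 5*log10(126.4) + 5 = -5.3087

-5.3087


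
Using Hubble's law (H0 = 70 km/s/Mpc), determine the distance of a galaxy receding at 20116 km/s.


d = v / H0 = 20116 / 70 = 287.3714

287.3714 Mpc


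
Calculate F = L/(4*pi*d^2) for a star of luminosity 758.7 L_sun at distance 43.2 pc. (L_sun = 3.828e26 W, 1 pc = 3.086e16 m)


F = L / (4*pi*d^2) = 2.904e+29 / (4*pi*(1.333e+18)^2) = 1.300e-08

1.300e-08 W/m^2


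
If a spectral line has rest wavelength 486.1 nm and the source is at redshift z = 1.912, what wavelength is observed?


lam_obs = lam_emit * (1 + z) = 486.1 * (1 + 1.912) = 1415.5232

1415.5232 nm


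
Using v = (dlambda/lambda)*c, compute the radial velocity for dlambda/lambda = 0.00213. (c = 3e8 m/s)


v = (dlambda/lambda) * c = 0.00213 * 3e8 = 639000.0

639000.0 m/s


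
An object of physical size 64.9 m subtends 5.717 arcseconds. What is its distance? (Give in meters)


D = size / theta_rad, theta_rad = 5.717 * pi/(180*3600) = 2.772e-05, D = 2.342e+06

2.342e+06 m


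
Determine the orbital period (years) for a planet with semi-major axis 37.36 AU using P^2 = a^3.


P = a^(3/2) = 37.36^1.5 = 228.3549

228.3549 years


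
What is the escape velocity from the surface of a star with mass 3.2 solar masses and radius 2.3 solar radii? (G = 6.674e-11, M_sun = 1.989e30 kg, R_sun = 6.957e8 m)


M = 3.2 * 1.989e30 kg = 6.3648e+30 kg; R = 2.3 * 6.957e8 m = 1.60011e+09 m. v_esc = sqrt(2GM/R) = sqrt(2 * 6.674e-11 * 6.3648e+30 / 1.60011e+09) = 728661.058

728661.058 m/s


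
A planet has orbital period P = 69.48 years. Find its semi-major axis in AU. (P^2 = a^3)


a = P^(2/3) = 69.48^(2/3) = 16.9008

16.9008 AU


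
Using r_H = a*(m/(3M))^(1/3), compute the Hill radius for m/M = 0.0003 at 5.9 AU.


r_H = a * (m/3M)^(1/3) = 5.9 * (0.0003/3)^(1/3) = 0.2739

0.2739 AU


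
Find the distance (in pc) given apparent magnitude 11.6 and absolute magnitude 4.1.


d = 10^((m - M + 5)/5) = 10^((11.6 - 4.1 + 5)/5) = 316.2278

316.2278 pc


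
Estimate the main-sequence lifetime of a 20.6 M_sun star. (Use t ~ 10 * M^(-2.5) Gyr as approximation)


t = 10 * M^(-2.5) = 10 * 20.6^(-2.5) = 0.0052

0.0052 Gyr


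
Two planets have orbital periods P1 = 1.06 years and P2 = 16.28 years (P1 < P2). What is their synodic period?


1/P_syn = |1/P1 - 1/P2| = |1/1.06 - 1/16.28| => P_syn = 1.1338

1.1338 years


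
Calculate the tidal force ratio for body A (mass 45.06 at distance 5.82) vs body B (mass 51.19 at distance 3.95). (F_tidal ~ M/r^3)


Ratio = (M1/r1^3) / (M2/r2^3) = (45.06/5.82^3) / (51.19/3.95^3) = 0.2752

0.2752


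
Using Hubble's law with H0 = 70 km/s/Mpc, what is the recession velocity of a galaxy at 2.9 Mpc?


v = H0 * d = 70 * 2.9 = 203.0

203.0 km/s


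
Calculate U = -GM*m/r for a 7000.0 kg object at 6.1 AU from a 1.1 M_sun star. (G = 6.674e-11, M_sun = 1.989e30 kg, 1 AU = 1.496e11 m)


M = 1.1 * 1.989e30 kg = 2.1879e+30 kg; r = 6.1 AU * 1.496e11 m/AU = 9.1256e+11 m. U = -GM*m/r = -(6.674e-11 * 2.1879e+30 * 7000.0) / 9.1256e+11 = -1.120e+12

-1.120e+12 J


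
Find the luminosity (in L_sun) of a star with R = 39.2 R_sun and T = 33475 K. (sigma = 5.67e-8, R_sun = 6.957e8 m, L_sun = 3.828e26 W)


R = 39.2 * 6.957e8 m = 2.727144e+10 m. L = 4*pi*R^2*sigma*T^4 = 4*pi*(2.727144e+10)^2 * 5.67e-8 * 33475^4 = 6.654131917e+32 W. L/L_sun = 6.654131917e+32 / 3.828e26 = 1.738e+06

1.738e+06 L_sun


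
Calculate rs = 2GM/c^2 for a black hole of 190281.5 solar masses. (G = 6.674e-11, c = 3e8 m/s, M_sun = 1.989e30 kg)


M = 190281.5 * 1.989e30 kg = 3.784699035e+35 kg. rs = 2GM/c^2 = 2 * 6.674e-11 * 3.784699035e+35 / (3e8)^2 = 5.613e+08

5.613e+08 m


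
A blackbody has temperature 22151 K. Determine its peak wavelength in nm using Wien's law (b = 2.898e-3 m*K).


lam_max = b / T = 2.898e-3 / 22151 = 1.308e-07 m = 130.8293 nm

130.8293 nm


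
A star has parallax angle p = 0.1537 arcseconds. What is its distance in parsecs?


d = 1/p = 1/0.1537 = 6.5062

6.5062 pc


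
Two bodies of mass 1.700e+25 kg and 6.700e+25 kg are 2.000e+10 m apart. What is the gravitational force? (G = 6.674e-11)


F = G*m1*m2/r^2 = 6.674e-11 * 1.700e+25 * 6.700e+25 / (2.000e+10)^2 = 6.674e-11 * 1.139e+51 / 4.000e+20 = 1.900e+20

1.900e+20 N


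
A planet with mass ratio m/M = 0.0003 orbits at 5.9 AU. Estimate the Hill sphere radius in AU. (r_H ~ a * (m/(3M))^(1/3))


r_H = a * (m/3M)^(1/3) = 5.9 * (0.0003/3)^(1/3) = 0.2739

0.2739 AU


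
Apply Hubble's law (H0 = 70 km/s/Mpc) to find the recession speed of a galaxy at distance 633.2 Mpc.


v = H0 * d = 70 * 633.2 = 44324.0

44324.0 km/s


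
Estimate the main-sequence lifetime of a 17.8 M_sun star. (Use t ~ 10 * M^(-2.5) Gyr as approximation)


t = 10 * M^(-2.5) = 10 * 17.8^(-2.5) = 0.0075

0.0075 Gyr


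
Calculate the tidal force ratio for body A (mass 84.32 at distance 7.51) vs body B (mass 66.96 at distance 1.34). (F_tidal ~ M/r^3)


Ratio = (M1/r1^3) / (M2/r2^3) = (84.32/7.51^3) / (66.96/1.34^3) = 0.0072

0.0072


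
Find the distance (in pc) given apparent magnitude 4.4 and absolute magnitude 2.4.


d = 10^((m - M + 5)/5) = 10^((4.4 - 2.4 + 5)/5) = 25.1189

25.1189 pc


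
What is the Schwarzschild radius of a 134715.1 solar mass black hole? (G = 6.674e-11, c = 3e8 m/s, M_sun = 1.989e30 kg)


M = 134715.1 * 1.989e30 kg = 2.679483339e+35 kg. rs = 2GM/c^2 = 2 * 6.674e-11 * 2.679483339e+35 / (3e8)^2 = 3.974e+08

3.974e+08 m


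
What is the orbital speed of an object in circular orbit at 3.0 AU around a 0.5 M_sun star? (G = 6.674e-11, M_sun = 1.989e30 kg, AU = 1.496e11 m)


v = sqrt(GM/r) = sqrt(6.674e-11 * 9.945e+29 / 4.488e+11) = 12160.9939

12160.9939 m/s


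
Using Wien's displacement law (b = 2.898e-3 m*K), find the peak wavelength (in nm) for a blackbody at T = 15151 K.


lam_max = b / T = 2.898e-3 / 15151 = 1.913e-07 m = 191.2745 nm

191.2745 nm


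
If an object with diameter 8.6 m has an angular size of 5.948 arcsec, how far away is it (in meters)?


D = size / theta_rad, theta_rad = 5.948 * pi/(180*3600) = 2.884e-05, D = 298230.89

298230.89 m


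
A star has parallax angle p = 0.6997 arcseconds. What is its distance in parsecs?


d = 1/p = 1/0.6997 = 1.4292

1.4292 pc


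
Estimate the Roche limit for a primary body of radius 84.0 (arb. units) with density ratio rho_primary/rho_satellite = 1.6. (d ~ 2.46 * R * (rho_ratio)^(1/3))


d_Roche = 2.46 * 84.0 * 1.6^(1/3) = 241.6876

241.6876


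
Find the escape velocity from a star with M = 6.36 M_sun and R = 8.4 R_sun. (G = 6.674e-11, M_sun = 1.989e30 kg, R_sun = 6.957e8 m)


M = 6.36 * 1.989e30 kg = 1.265004e+31 kg; R = 8.4 * 6.957e8 m = 5.84388e+09 m. v_esc = sqrt(2GM/R) = sqrt(2 * 6.674e-11 * 1.265004e+31 / 5.84388e+09) = 537530.8615

537530.8615 m/s


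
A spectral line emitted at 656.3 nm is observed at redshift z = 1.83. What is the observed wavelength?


lam_obs = lam_emit * (1 + z) = 656.3 * (1 + 1.83) = 1857.329

1857.329 nm


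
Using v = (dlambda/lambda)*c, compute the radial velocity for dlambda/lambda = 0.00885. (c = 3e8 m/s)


v = (dlambda/lambda) * c = 0.00885 * 3e8 = 2.655e+06

2.655e+06 m/s


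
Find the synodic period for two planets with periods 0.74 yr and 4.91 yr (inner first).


1/P_syn = |1/P1 - 1/P2| = |1/0.74 - 1/4.91| => P_syn = 0.8713

0.8713 years


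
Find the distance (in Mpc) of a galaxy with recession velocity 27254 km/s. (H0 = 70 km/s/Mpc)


d = v / H0 = 27254 / 70 = 389.3429

389.3429 Mpc


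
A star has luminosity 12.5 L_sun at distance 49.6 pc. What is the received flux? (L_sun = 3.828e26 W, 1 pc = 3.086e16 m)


F = L / (4*pi*d^2) = 4.785e+27 / (4*pi*(1.531e+18)^2) = 1.625e-10

1.625e-10 W/m^2


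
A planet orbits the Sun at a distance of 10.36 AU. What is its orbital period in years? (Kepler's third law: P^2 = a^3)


P = a^(3/2) = 10.36^1.5 = 33.3457

33.3457 years


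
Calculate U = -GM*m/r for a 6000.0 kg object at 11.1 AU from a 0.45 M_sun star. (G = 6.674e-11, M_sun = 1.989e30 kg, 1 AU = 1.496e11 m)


M = 0.45 * 1.989e30 kg = 8.9505e+29 kg; r = 11.1 AU * 1.496e11 m/AU = 1.66056e+12 m. U = -GM*m/r = -(6.674e-11 * 8.9505e+29 * 6000.0) / 1.66056e+12 = -2.158e+11

-2.158e+11 J


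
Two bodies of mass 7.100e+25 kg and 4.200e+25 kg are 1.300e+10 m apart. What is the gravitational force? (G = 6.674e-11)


F = G*m1*m2/r^2 = 6.674e-11 * 7.100e+25 * 4.200e+25 / (1.300e+10)^2 = 6.674e-11 * 2.982e+51 / 1.690e+20 = 1.178e+21

1.178e+21 N


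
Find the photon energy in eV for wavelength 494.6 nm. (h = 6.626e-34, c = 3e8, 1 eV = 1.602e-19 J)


E = hc/lambda = 6.626e-34 * 3e8 / 4.946e-07 = 4.019e-19 J = 2.5087 eV

2.5087 eV


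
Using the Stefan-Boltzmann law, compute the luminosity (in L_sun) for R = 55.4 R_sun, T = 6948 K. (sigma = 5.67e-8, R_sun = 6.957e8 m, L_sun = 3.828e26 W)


R = 55.4 * 6.957e8 m = 3.854178e+10 m. L = 4*pi*R^2*sigma*T^4 = 4*pi*(3.854178e+10)^2 * 5.67e-8 * 6948^4 = 2.466582797e+30 W. L/L_sun = 2.466582797e+30 / 3.828e26 = 6443.5287

6443.5287 L_sun


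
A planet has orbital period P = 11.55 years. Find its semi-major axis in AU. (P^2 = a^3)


a = P^(2/3) = 11.55^(2/3) = 5.1096

5.1096 AU


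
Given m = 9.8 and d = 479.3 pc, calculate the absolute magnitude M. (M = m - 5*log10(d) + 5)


M = m - 5*log10(d) + 5 = 9.8 - 5*log10(479.3) + 5 = 1.397

1.397


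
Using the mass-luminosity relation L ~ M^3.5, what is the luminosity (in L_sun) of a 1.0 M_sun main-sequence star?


L/L_sun = (M/M_sun)^3.5 = 1.0^3.5 = 1.0

1.0 L_sun


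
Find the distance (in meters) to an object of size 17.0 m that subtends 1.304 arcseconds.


D = size / theta_rad, theta_rad = 1.304 * pi/(180*3600) = 6.322e-06, D = 2.689e+06

2.689e+06 m


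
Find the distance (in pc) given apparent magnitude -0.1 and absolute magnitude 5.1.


d = 10^((m - M + 5)/5) = 10^((-0.1 - 5.1 + 5)/5) = 0.912

0.912 pc


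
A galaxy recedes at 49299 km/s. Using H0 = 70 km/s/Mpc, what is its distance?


d = v / H0 = 49299 / 70 = 704.2714

704.2714 Mpc


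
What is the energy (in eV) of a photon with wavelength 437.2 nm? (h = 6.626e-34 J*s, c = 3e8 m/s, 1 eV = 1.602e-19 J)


E = hc/lambda = 6.626e-34 * 3e8 / 4.372e-07 = 4.547e-19 J = 2.8381 eV

2.8381 eV


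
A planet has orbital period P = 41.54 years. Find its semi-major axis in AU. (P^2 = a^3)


a = P^(2/3) = 41.54^(2/3) = 11.9944

11.9944 AU


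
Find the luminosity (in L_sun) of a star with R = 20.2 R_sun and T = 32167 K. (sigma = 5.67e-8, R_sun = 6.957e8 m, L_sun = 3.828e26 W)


R = 20.2 * 6.957e8 m = 1.405314e+10 m. L = 4*pi*R^2*sigma*T^4 = 4*pi*(1.405314e+10)^2 * 5.67e-8 * 32167^4 = 1.506544293e+32 W. L/L_sun = 1.506544293e+32 / 3.828e26 = 393559.1153

393559.1153 L_sun


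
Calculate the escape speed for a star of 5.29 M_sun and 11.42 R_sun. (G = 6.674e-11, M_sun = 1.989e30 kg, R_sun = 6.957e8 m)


M = 5.29 * 1.989e30 kg = 1.052181e+31 kg; R = 11.42 * 6.957e8 m = 7.944894e+09 m. v_esc = sqrt(2GM/R) = sqrt(2 * 6.674e-11 * 1.052181e+31 / 7.944894e+09) = 420445.0782

420445.0782 m/s


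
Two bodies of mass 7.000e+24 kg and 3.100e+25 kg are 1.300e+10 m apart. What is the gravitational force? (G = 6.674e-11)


F = G*m1*m2/r^2 = 6.674e-11 * 7.000e+24 * 3.100e+25 / (1.300e+10)^2 = 6.674e-11 * 2.170e+50 / 1.690e+20 = 8.570e+19

8.570e+19 N


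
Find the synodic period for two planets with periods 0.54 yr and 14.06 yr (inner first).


1/P_syn = |1/P1 - 1/P2| = |1/0.54 - 1/14.06| => P_syn = 0.5616

0.5616 years


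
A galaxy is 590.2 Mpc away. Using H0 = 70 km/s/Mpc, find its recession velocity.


v = H0 * d = 70 * 590.2 = 41314.0

41314.0 km/s


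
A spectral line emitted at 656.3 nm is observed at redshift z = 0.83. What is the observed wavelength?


lam_obs = lam_emit * (1 + z) = 656.3 * (1 + 0.83) = 1201.029

1201.029 nm


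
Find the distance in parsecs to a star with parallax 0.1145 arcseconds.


d = 1/p = 1/0.1145 = 8.7336

8.7336 pc


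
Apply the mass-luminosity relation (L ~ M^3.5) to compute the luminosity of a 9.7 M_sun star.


L/L_sun = (M/M_sun)^3.5 = 9.7^3.5 = 2842.5039

2842.5039 L_sun


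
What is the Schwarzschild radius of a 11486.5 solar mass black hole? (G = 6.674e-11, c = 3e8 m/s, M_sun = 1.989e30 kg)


M = 11486.5 * 1.989e30 kg = 2.28466485e+34 kg. rs = 2GM/c^2 = 2 * 6.674e-11 * 2.28466485e+34 / (3e8)^2 = 3.388e+07

3.388e+07 m


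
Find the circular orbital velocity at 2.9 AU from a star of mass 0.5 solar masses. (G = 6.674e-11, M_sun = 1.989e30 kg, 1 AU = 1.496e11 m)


v = sqrt(GM/r) = sqrt(6.674e-11 * 9.945e+29 / 4.338e+11) = 12368.8892

12368.8892 m/s


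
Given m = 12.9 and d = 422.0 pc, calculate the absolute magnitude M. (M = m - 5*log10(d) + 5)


M = m - 5*log10(d) + 5 = 12.9 - 5*log10(422.0) + 5 = 4.7734

4.7734


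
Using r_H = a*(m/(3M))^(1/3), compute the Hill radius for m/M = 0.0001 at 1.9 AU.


r_H = a * (m/3M)^(1/3) = 1.9 * (0.0001/3)^(1/3) = 0.0611

0.0611 AU


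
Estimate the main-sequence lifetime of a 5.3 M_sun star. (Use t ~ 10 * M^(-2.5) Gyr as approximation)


t = 10 * M^(-2.5) = 10 * 5.3^(-2.5) = 0.1546

0.1546 Gyr


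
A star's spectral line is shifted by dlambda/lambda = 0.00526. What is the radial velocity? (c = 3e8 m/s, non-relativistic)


v = (dlambda/lambda) * c = 0.00526 * 3e8 = 1.578e+06

1.578e+06 m/s


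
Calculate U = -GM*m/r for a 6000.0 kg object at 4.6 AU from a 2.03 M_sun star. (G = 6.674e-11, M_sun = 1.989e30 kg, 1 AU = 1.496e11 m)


M = 2.03 * 1.989e30 kg = 4.03767e+30 kg; r = 4.6 AU * 1.496e11 m/AU = 6.8816e+11 m. U = -GM*m/r = -(6.674e-11 * 4.03767e+30 * 6000.0) / 6.8816e+11 = -2.350e+12

-2.350e+12 J


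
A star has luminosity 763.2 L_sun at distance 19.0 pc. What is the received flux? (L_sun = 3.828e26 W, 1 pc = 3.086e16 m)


F = L / (4*pi*d^2) = 2.922e+29 / (4*pi*(5.863e+17)^2) = 6.762e-08

6.762e-08 W/m^2


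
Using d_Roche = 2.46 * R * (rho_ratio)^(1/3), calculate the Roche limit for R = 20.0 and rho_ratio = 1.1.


d_Roche = 2.46 * 20.0 * 1.1^(1/3) = 50.7882

50.7882


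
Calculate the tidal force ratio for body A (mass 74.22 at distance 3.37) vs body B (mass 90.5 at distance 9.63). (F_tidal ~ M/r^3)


Ratio = (M1/r1^3) / (M2/r2^3) = (74.22/3.37^3) / (90.5/9.63^3) = 19.1365

19.1365


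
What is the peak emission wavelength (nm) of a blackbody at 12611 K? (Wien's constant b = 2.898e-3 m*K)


lam_max = b / T = 2.898e-3 / 12611 = 2.298e-07 m = 229.7994 nm

229.7994 nm


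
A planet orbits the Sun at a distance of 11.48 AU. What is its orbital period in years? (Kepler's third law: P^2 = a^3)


P = a^(3/2) = 11.48^1.5 = 38.8967

38.8967 years


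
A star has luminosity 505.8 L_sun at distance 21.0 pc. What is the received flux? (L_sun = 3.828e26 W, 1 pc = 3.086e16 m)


F = L / (4*pi*d^2) = 1.936e+29 / (4*pi*(6.481e+17)^2) = 3.669e-08

3.669e-08 W/m^2


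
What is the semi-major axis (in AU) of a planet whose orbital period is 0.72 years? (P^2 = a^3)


a = P^(2/3) = 0.72^(2/3) = 0.8033

0.8033 AU


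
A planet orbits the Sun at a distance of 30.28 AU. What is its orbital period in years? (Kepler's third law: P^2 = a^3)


P = a^(3/2) = 30.28^1.5 = 166.6226

166.6226 years


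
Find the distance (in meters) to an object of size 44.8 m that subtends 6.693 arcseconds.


D = size / theta_rad, theta_rad = 6.693 * pi/(180*3600) = 3.245e-05, D = 1.381e+06

1.381e+06 m


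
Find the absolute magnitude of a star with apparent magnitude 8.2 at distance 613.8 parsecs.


M = m - 5*log10(d) + 5 = 8.2 - 5*log10(613.8) + 5 = -0.7401

-0.7401


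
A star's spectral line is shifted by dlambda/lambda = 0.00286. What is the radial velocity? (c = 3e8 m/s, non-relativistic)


v = (dlambda/lambda) * c = 0.00286 * 3e8 = 858000.0

858000.0 m/s


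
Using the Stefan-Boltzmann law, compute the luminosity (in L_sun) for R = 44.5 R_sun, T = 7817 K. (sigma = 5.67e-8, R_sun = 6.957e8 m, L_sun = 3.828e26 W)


R = 44.5 * 6.957e8 m = 3.095865e+10 m. L = 4*pi*R^2*sigma*T^4 = 4*pi*(3.095865e+10)^2 * 5.67e-8 * 7817^4 = 2.549866243e+30 W. L/L_sun = 2.549866243e+30 / 3.828e26 = 6661.0926

6661.0926 L_sun


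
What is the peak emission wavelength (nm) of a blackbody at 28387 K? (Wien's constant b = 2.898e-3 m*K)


lam_max = b / T = 2.898e-3 / 28387 = 1.021e-07 m = 102.089 nm

102.089 nm


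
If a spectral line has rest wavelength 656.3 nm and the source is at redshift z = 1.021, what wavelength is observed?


lam_obs = lam_emit * (1 + z) = 656.3 * (1 + 1.021) = 1326.3823

1326.3823 nm


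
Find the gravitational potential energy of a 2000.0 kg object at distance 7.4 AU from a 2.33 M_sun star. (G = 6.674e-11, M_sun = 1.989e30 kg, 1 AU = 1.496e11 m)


M = 2.33 * 1.989e30 kg = 4.63437e+30 kg; r = 7.4 AU * 1.496e11 m/AU = 1.10704e+12 m. U = -GM*m/r = -(6.674e-11 * 4.63437e+30 * 2000.0) / 1.10704e+12 = -5.588e+11

-5.588e+11 J


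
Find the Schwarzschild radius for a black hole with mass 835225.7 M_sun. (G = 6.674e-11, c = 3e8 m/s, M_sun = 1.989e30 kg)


M = 835225.7 * 1.989e30 kg = 1.661263917e+36 kg. rs = 2GM/c^2 = 2 * 6.674e-11 * 1.661263917e+36 / (3e8)^2 = 2.464e+09

2.464e+09 m


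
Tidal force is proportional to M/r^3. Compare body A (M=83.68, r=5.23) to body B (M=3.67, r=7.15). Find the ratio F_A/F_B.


Ratio = (M1/r1^3) / (M2/r2^3) = (83.68/5.23^3) / (3.67/7.15^3) = 58.2598

58.2598


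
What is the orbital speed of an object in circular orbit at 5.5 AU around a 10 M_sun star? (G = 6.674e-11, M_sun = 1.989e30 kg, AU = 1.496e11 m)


v = sqrt(GM/r) = sqrt(6.674e-11 * 1.989e+31 / 8.228e+11) = 40166.4409

40166.4409 m/s


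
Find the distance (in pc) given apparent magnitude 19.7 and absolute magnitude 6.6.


d = 10^((m - M + 5)/5) = 10^((19.7 - 6.6 + 5)/5) = 4168.6938

4168.6938 pc


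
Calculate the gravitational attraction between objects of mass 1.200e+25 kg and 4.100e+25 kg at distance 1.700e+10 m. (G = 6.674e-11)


F = G*m1*m2/r^2 = 6.674e-11 * 1.200e+25 * 4.100e+25 / (1.700e+10)^2 = 6.674e-11 * 4.920e+50 / 2.890e+20 = 1.136e+20

1.136e+20 N


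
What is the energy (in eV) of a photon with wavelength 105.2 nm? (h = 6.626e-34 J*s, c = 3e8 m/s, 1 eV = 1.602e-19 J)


E = hc/lambda = 6.626e-34 * 3e8 / 1.052e-07 = 1.890e-18 J = 11.7949 eV

11.7949 eV


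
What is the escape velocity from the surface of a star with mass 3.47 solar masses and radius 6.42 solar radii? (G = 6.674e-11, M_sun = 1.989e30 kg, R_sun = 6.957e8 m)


M = 3.47 * 1.989e30 kg = 6.90183e+30 kg; R = 6.42 * 6.957e8 m = 4.466394e+09 m. v_esc = sqrt(2GM/R) = sqrt(2 * 6.674e-11 * 6.90183e+30 / 4.466394e+09) = 454162.9605

454162.9605 m/s


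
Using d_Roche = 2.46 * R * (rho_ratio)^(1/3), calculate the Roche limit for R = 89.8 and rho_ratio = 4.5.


d_Roche = 2.46 * 89.8 * 4.5^(1/3) = 364.7111

364.7111


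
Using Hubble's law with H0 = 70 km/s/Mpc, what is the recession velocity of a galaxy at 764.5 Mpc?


v = H0 * d = 70 * 764.5 = 53515.0

53515.0 km/s


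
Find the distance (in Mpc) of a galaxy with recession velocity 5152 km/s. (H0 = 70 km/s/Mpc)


d = v / H0 = 5152 / 70 = 73.6

73.6 Mpc


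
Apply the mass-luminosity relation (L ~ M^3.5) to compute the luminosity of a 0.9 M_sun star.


L/L_sun = (M/M_sun)^3.5 = 0.9^3.5 = 0.6916

0.6916 L_sun


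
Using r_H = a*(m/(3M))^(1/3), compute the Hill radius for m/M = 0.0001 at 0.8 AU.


r_H = a * (m/3M)^(1/3) = 0.8 * (0.0001/3)^(1/3) = 0.0257

0.0257 AU


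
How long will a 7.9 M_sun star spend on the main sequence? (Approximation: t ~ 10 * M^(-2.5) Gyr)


t = 10 * M^(-2.5) = 10 * 7.9^(-2.5) = 0.057

0.057 Gyr


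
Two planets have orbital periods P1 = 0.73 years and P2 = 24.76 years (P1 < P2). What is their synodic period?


1/P_syn = |1/P1 - 1/P2| = |1/0.73 - 1/24.76| => P_syn = 0.7522

0.7522 years


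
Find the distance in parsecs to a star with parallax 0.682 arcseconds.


d = 1/p = 1/0.682 = 1.4663

1.4663 pc


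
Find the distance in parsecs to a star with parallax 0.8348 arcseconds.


d = 1/p = 1/0.8348 = 1.1979

1.1979 pc


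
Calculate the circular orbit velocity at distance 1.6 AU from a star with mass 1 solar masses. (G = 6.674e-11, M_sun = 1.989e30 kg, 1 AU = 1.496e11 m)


v = sqrt(GM/r) = sqrt(6.674e-11 * 1.989e+30 / 2.394e+11) = 23549.6634

23549.6634 m/s


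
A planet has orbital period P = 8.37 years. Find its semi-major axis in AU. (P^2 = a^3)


a = P^(2/3) = 8.37^(2/3) = 4.1224

4.1224 AU


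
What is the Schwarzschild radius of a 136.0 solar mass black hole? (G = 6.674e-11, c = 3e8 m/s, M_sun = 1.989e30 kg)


M = 136.0 * 1.989e30 kg = 2.70504e+32 kg. rs = 2GM/c^2 = 2 * 6.674e-11 * 2.70504e+32 / (3e8)^2 = 401187.488

401187.488 m


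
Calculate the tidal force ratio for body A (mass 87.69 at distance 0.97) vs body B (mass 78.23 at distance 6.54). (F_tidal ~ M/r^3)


Ratio = (M1/r1^3) / (M2/r2^3) = (87.69/0.97^3) / (78.23/6.54^3) = 343.5538

343.5538


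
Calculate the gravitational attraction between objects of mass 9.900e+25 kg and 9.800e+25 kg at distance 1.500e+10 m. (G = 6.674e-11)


F = G*m1*m2/r^2 = 6.674e-11 * 9.900e+25 * 9.800e+25 / (1.500e+10)^2 = 6.674e-11 * 9.702e+51 / 2.250e+20 = 2.878e+21

2.878e+21 N


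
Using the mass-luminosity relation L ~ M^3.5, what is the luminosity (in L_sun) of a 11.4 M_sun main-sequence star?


L/L_sun = (M/M_sun)^3.5 = 11.4^3.5 = 5002.2683

5002.2683 L_sun


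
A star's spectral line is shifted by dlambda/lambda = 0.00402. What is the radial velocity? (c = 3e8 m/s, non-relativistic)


v = (dlambda/lambda) * c = 0.00402 * 3e8 = 1.206e+06

1.206e+06 m/s


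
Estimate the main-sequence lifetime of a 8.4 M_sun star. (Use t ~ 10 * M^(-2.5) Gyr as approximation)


t = 10 * M^(-2.5) = 10 * 8.4^(-2.5) = 0.0489

0.0489 Gyr


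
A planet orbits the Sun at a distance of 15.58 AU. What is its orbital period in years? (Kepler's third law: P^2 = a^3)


P = a^(3/2) = 15.58^1.5 = 61.4966

61.4966 years


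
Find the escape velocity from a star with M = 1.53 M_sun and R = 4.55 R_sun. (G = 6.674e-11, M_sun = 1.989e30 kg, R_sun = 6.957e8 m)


M = 1.53 * 1.989e30 kg = 3.04317e+30 kg; R = 4.55 * 6.957e8 m = 3.165435e+09 m. v_esc = sqrt(2GM/R) = sqrt(2 * 6.674e-11 * 3.04317e+30 / 3.165435e+09) = 358223.8573

358223.8573 m/s


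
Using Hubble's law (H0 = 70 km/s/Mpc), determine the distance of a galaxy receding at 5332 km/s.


d = v / H0 = 5332 / 70 = 76.1714

76.1714 Mpc


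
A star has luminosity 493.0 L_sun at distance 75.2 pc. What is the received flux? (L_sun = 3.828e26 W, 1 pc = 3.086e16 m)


F = L / (4*pi*d^2) = 1.887e+29 / (4*pi*(2.321e+18)^2) = 2.789e-09

2.789e-09 W/m^2


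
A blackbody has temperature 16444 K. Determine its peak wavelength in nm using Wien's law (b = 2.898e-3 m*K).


lam_max = b / T = 2.898e-3 / 16444 = 1.762e-07 m = 176.2345 nm

176.2345 nm


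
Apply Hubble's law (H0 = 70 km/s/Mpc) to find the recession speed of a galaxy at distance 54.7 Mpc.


v = H0 * d = 70 * 54.7 = 3829.0

3829.0 km/s


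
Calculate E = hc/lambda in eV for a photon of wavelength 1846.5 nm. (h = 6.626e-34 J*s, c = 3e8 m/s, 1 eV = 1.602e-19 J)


E = hc/lambda = 6.626e-34 * 3e8 / 1.847e-06 = 1.077e-19 J = 0.672 eV

0.672 eV


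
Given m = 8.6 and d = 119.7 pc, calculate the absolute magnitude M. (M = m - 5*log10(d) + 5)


M = m - 5*log10(d) + 5 = 8.6 - 5*log10(119.7) + 5 = 3.2095

3.2095


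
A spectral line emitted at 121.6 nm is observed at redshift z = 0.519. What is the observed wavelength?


lam_obs = lam_emit * (1 + z) = 121.6 * (1 + 0.519) = 184.7104

184.7104 nm


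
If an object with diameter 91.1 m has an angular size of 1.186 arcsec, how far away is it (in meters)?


D = size / theta_rad, theta_rad = 1.186 * pi/(180*3600) = 5.750e-06, D = 1.584e+07

1.584e+07 m


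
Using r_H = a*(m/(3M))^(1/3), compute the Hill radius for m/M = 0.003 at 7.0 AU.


r_H = a * (m/3M)^(1/3) = 7.0 * (0.003/3)^(1/3) = 0.7

0.7 AU


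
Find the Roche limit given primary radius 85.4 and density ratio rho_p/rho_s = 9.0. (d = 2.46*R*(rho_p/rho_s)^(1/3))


d_Roche = 2.46 * 85.4 * 9.0^(1/3) = 436.9923

436.9923


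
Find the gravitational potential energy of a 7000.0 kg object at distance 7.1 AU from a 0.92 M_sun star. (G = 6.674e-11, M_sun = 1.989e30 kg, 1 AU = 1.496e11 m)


M = 0.92 * 1.989e30 kg = 1.82988e+30 kg; r = 7.1 AU * 1.496e11 m/AU = 1.06216e+12 m. U = -GM*m/r = -(6.674e-11 * 1.82988e+30 * 7000.0) / 1.06216e+12 = -8.049e+11

-8.049e+11 J


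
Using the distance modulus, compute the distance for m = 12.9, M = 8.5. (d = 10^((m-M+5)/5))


d = 10^((m - M + 5)/5) = 10^((12.9 - 8.5 + 5)/5) = 75.8578

75.8578 pc


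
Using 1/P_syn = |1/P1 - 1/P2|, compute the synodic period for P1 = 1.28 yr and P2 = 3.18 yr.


1/P_syn = |1/P1 - 1/P2| = |1/1.28 - 1/3.18| => P_syn = 2.1423

2.1423 years


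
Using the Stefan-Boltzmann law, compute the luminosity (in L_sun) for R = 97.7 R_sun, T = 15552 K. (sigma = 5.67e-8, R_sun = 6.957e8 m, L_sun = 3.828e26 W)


R = 97.7 * 6.957e8 m = 6.796989e+10 m. L = 4*pi*R^2*sigma*T^4 = 4*pi*(6.796989e+10)^2 * 5.67e-8 * 15552^4 = 1.925622037e+32 W. L/L_sun = 1.925622037e+32 / 3.828e26 = 503036.0598

503036.0598 L_sun


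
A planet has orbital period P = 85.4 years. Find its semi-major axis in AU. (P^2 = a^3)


a = P^(2/3) = 85.4^(2/3) = 19.3927

19.3927 AU


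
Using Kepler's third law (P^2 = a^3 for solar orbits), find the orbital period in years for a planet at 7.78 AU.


P = a^(3/2) = 7.78^1.5 = 21.7005

21.7005 years


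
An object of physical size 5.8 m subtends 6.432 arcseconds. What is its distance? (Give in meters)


D = size / theta_rad, theta_rad = 6.432 * pi/(180*3600) = 3.118e-05, D = 185997.4932

185997.4932 m


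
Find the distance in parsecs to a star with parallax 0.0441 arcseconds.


d = 1/p = 1/0.0441 = 22.6757

22.6757 pc


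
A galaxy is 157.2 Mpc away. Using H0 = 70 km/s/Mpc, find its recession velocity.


v = H0 * d = 70 * 157.2 = 11004.0

11004.0 km/s


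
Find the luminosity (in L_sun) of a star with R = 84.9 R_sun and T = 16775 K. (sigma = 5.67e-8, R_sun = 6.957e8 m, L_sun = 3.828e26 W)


R = 84.9 * 6.957e8 m = 5.906493e+10 m. L = 4*pi*R^2*sigma*T^4 = 4*pi*(5.906493e+10)^2 * 5.67e-8 * 16775^4 = 1.968350457e+32 W. L/L_sun = 1.968350457e+32 / 3.828e26 = 514198.1341

514198.1341 L_sun


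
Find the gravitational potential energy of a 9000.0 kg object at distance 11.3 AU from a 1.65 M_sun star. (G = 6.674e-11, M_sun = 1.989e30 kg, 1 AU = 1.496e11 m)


M = 1.65 * 1.989e30 kg = 3.28185e+30 kg; r = 11.3 AU * 1.496e11 m/AU = 1.69048e+12 m. U = -GM*m/r = -(6.674e-11 * 3.28185e+30 * 9000.0) / 1.69048e+12 = -1.166e+12

-1.166e+12 J


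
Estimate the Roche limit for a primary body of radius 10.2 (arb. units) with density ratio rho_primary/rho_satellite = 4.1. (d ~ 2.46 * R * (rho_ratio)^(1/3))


d_Roche = 2.46 * 10.2 * 4.1^(1/3) = 40.1603

40.1603


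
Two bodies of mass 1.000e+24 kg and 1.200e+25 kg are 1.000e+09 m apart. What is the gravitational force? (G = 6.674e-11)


F = G*m1*m2/r^2 = 6.674e-11 * 1.000e+24 * 1.200e+25 / (1.000e+09)^2 = 6.674e-11 * 1.200e+49 / 1.000e+18 = 8.009e+20

8.009e+20 N


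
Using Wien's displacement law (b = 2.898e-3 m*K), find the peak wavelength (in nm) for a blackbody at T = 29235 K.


lam_max = b / T = 2.898e-3 / 29235 = 9.913e-08 m = 99.1278 nm

99.1278 nm


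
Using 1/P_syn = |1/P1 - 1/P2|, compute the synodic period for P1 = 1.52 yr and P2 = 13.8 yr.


1/P_syn = |1/P1 - 1/P2| = |1/1.52 - 1/13.8| => P_syn = 1.7081

1.7081 years


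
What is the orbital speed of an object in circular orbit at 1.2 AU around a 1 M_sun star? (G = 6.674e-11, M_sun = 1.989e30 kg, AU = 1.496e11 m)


v = sqrt(GM/r) = sqrt(6.674e-11 * 1.989e+30 / 1.795e+11) = 27192.809

27192.809 m/s


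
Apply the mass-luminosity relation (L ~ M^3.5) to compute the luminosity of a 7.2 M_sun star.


L/L_sun = (M/M_sun)^3.5 = 7.2^3.5 = 1001.5295

1001.5295 L_sun


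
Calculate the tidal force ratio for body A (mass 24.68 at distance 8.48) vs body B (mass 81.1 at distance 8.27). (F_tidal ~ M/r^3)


Ratio = (M1/r1^3) / (M2/r2^3) = (24.68/8.48^3) / (81.1/8.27^3) = 0.2823

0.2823


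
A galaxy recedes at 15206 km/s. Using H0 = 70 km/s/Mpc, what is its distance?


d = v / H0 = 15206 / 70 = 217.2286

217.2286 Mpc


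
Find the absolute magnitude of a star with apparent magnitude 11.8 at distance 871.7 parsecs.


M = m - 5*log10(d) + 5 = 11.8 - 5*log10(871.7) + 5 = 2.0982

2.0982


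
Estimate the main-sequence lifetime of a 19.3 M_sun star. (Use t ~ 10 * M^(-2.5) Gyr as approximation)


t = 10 * M^(-2.5) = 10 * 19.3^(-2.5) = 0.0061

0.0061 Gyr


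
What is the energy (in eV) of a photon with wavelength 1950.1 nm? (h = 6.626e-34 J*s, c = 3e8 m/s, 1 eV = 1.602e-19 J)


E = hc/lambda = 6.626e-34 * 3e8 / 1.950e-06 = 1.019e-19 J = 0.6363 eV

0.6363 eV


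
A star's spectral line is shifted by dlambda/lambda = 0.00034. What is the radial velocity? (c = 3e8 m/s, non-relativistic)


v = (dlambda/lambda) * c = 0.00034 * 3e8 = 102000.0

102000.0 m/s
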